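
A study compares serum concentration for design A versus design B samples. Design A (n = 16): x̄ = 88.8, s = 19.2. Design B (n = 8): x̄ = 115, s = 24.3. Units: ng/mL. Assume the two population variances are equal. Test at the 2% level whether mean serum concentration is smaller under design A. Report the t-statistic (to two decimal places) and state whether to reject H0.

Let group 1 = design A, group 2 = design B. H0: μ_1 = μ_2; H1: μ_1 < μ_2 (two-sample pooled-variance t-test, left-tailed).
s_p² = [(16−1)·19.2² + (8−1)·24.3²]/(16+8−2) = 439.229
t = (88.8 − 115)/√[439.229·(1/16 + 1/8)] = -2.89
df = n₁ + n₂ − 2 = 22
p-value = P(T ≤ -2.89) ≈ 0.004
Since p ≈ 0.004 < α = 0.02, reject H0; the data support H1.

t = -2.89; reject H0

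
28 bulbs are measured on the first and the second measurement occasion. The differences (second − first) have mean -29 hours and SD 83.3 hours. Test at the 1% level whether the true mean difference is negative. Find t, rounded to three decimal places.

H0: μ_d = 0; H1: μ_d < 0 (paired t-test on the differences, left-tailed).
t = d̄/(s_d/√n) = -29/(83.3/√28) = -1.842
df = n − 1 = 27
p-value = P(T ≤ -1.842) ≈ 0.0382
Since p ≈ 0.0382 > α = 0.01, fail to reject H0; the data do not provide sufficient evidence against H0.

-1.842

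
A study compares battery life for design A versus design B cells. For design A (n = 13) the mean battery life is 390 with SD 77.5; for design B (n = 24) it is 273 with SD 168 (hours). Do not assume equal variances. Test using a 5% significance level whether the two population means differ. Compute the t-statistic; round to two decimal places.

Let group 1 = design A, group 2 = design B. H0: μ_1 = μ_2; H1: μ_1 ≠ μ_2 (Welch's two-sample t-test, two-sided).
t = (x̄_1 − x̄_2)/√(s_1²/n_1 + s_2²/n_2) = (390 − 273)/√(77.5²/13 + 168²/24) = 2.89
Welch–Satterthwaite df ≈ 34.44
Two-sided p-value ≈ 0.0066
Since p ≈ 0.0066 < α = 0.05, reject H0; the evidence is statistically significant.

2.89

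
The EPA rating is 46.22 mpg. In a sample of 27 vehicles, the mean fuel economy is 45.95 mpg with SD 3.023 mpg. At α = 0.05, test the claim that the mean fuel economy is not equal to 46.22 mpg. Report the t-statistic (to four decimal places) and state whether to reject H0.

t = -0.4641; fail to reject H0

H0: μ = 46.22; H1: μ ≠ 46.22 (one-sample t-test, two-sided).
t = (x̄ − μ₀)/(s/√n) = (45.95 − 46.22)/(3.023/√27) = -0.4641
df = n − 1 = 26
Two-sided p-value ≈ 0.6464
Since p ≈ 0.6464 > α = 0.05, fail to reject H0; the evidence is not statistically significant.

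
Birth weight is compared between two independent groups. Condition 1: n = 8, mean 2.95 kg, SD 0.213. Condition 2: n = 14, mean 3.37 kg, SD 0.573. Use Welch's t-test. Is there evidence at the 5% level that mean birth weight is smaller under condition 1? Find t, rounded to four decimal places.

Let group 1 = condition 1, group 2 = condition 2. H0: μ_1 = μ_2; H1: μ_1 < μ_2 (Welch's two-sample t-test, left-tailed).
t = (x̄_1 − x̄_2)/√(s_1²/n_1 + s_2²/n_2) = (2.95 − 3.37)/√(0.213²/8 + 0.573²/14) = -2.4611
Welch–Satterthwaite df ≈ 18.08
p-value = P(T ≤ -2.4611) ≈ 0.012
Since p ≈ 0.012 < α = 0.05, reject H0; the data support H1.

-2.4611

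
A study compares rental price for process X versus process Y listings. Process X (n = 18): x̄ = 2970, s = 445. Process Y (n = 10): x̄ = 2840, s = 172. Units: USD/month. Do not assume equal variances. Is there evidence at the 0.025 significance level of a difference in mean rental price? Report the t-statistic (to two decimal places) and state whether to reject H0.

t = 1.10; fail to reject H0

Let group 1 = process X, group 2 = process Y. H0: μ_1 = μ_2; H1: μ_1 ≠ μ_2 (Welch's two-sample t-test, two-sided).
t = (x̄_1 − x̄_2)/√(s_1²/n_1 + s_2²/n_2) = (2970 − 2840)/√(445²/18 + 172²/10) = 1.10
Welch–Satterthwaite df ≈ 24.08
Two-sided p-value ≈ 0.2821
Since p ≈ 0.2821 > α = 0.025, fail to reject H0; the data do not provide sufficient evidence against H0.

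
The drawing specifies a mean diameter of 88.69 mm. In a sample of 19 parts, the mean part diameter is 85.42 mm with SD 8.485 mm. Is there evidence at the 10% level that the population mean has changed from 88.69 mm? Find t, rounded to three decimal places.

-1.680

H0: μ = 88.69; H1: μ ≠ 88.69 (one-sample t-test, two-sided).
t = (x̄ − μ₀)/(s/√n) = (85.42 − 88.69)/(8.485/√19) = -1.680
df = n − 1 = 18
Two-sided p-value ≈ 0.1103
Since p ≈ 0.1103 > α = 0.1, fail to reject H0; the data do not provide sufficient evidence against H0.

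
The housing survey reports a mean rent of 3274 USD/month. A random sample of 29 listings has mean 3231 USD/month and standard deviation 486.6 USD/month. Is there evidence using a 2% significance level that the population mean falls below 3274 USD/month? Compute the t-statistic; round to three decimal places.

H0: μ = 3274; H1: μ < 3274 (one-sample t-test, left-tailed).
t = (x̄ − μ₀)/(s/√n) = (3231 − 3274)/(486.6/√29) = -0.476
df = n − 1 = 28
p-value = P(T ≤ -0.476) ≈ 0.3189
Since p ≈ 0.3189 > α = 0.02, fail to reject H0; the data do not provide sufficient evidence against H0.

-0.476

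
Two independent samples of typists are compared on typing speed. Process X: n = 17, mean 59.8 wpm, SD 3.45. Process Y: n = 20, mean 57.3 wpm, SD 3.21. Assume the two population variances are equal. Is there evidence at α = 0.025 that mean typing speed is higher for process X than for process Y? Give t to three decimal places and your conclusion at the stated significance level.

t = 2.281; reject H0

Let group 1 = process X, group 2 = process Y. H0: μ_1 = μ_2; H1: μ_1 > μ_2 (two-sample pooled-variance t-test, right-tailed).
s_p² = [(17−1)·3.45² + (20−1)·3.21²]/(17+20−2) = 11.0348
t = (59.8 − 57.3)/√[11.0348·(1/17 + 1/20)] = 2.281
df = n₁ + n₂ − 2 = 35
p-value = P(T ≥ 2.281) ≈ 0.0144
Since p ≈ 0.0144 < α = 0.025, reject H0; the data support H1.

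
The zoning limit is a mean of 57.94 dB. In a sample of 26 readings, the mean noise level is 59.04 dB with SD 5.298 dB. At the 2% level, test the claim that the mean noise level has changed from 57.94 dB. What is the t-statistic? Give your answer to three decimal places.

1.059

H0: μ = 57.94; H1: μ ≠ 57.94 (one-sample t-test, two-sided).
t = (x̄ − μ₀)/(s/√n) = (59.04 − 57.94)/(5.298/√26) = 1.059
df = n − 1 = 25
Two-sided p-value ≈ 0.2999
Since p ≈ 0.2999 > α = 0.02, fail to reject H0; the data do not provide sufficient evidence against H0.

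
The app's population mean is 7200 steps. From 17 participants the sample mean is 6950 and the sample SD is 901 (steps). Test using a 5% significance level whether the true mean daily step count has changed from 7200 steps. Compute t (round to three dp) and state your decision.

t = -1.144; fail to reject H0

H0: μ = 7200; H1: μ ≠ 7200 (one-sample t-test, two-sided).
t = (x̄ − μ₀)/(s/√n) = (6950 − 7200)/(901/√17) = -1.144
df = n − 1 = 16
Two-sided p-value ≈ 0.2694
Since p ≈ 0.2694 > α = 0.05, fail to reject H0; the data do not provide sufficient evidence against H0.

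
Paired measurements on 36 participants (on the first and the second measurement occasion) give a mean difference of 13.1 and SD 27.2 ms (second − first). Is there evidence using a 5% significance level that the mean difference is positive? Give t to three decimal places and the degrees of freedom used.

t = 2.890, df = 35

H0: μ_d = 0; H1: μ_d > 0 (paired t-test on the differences, right-tailed).
t = d̄/(s_d/√n) = 13.1/(27.2/√36) = 2.890
df = n − 1 = 35
p-value = P(T ≥ 2.890) ≈ 0.0033
Since p ≈ 0.0033 < α = 0.05, reject H0; the data support H1.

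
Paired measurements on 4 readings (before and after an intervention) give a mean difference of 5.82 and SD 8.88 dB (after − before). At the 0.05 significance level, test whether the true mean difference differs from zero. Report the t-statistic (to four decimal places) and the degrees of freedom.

H0: μ_d = 0; H1: μ_d ≠ 0 (paired t-test on the differences, two-sided).
t = d̄/(s_d/√n) = 5.82/(8.88/√4) = 1.3108
df = n − 1 = 3
Two-sided p-value ≈ 0.281
Since p ≈ 0.281 > α = 0.05, fail to reject H0; the evidence is not statistically significant.

t = 1.3108, df = 3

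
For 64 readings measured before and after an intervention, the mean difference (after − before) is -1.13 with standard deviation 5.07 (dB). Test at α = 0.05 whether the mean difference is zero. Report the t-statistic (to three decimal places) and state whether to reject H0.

t = -1.783; fail to reject H0

H0: μ_d = 0; H1: μ_d ≠ 0 (paired t-test on the differences, two-sided).
t = d̄/(s_d/√n) = -1.13/(5.07/√64) = -1.783
df = n − 1 = 63
Two-sided p-value ≈ 0.0794
Since p ≈ 0.0794 > α = 0.05, fail to reject H0; the evidence is not statistically significant.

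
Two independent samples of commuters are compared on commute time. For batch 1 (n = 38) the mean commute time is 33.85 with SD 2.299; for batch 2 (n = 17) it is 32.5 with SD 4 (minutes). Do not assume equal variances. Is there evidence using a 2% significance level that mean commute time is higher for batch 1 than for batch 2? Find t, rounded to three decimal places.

Let group 1 = batch 1, group 2 = batch 2. H0: μ_1 = μ_2; H1: μ_1 > μ_2 (Welch's two-sample t-test, right-tailed).
t = (x̄_1 − x̄_2)/√(s_1²/n_1 + s_2²/n_2) = (33.85 − 32.5)/√(2.299²/38 + 4²/17) = 1.299
Welch–Satterthwaite df ≈ 20.88
p-value = P(T ≥ 1.299) ≈ 0.1041
Since p ≈ 0.1041 > α = 0.02, fail to reject H0; the data do not provide sufficient evidence against H0.

1.299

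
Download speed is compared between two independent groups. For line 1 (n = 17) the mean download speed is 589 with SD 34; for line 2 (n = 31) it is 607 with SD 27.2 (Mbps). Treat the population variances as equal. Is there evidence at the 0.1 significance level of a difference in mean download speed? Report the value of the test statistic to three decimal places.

Let group 1 = line 1, group 2 = line 2. H0: μ_1 = μ_2; H1: μ_1 ≠ μ_2 (two-sample pooled-variance t-test, two-sided).
s_p² = [(17−1)·34² + (31−1)·27.2²]/(17+31−2) = 884.591
t = (589 − 607)/√[884.591·(1/17 + 1/31)] = -2.005
df = n₁ + n₂ − 2 = 46
Two-sided p-value ≈ 0.0508
Since p ≈ 0.0508 < α = 0.1, reject H0; the evidence is statistically significant.

-2.005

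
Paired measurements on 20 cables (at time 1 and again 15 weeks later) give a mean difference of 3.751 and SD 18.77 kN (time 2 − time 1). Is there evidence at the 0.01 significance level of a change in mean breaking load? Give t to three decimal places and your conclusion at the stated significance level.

t = 0.894; fail to reject H0

H0: μ_d = 0; H1: μ_d ≠ 0 (paired t-test on the differences, two-sided).
t = d̄/(s_d/√n) = 3.751/(18.77/√20) = 0.894
df = n − 1 = 19
Two-sided p-value ≈ 0.3827
Since p ≈ 0.3827 > α = 0.01, fail to reject H0; the evidence is not statistically significant.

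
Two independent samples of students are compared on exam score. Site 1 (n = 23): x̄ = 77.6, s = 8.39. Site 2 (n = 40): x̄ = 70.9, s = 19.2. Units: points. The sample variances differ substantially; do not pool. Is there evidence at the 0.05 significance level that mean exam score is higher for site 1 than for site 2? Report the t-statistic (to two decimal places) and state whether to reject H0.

Let group 1 = site 1, group 2 = site 2. H0: μ_1 = μ_2; H1: μ_1 > μ_2 (Welch's two-sample t-test, right-tailed).
t = (x̄_1 − x̄_2)/√(s_1²/n_1 + s_2²/n_2) = (77.6 − 70.9)/√(8.39²/23 + 19.2²/40) = 1.91
Welch–Satterthwaite df ≈ 57.89
p-value = P(T ≥ 1.91) ≈ 0.0304
Since p ≈ 0.0304 < α = 0.05, reject H0; the evidence is statistically significant.

t = 1.91; reject H0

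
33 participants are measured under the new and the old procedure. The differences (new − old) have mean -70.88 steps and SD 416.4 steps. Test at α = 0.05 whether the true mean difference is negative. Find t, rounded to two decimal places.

H0: μ_d = 0; H1: μ_d < 0 (paired t-test on the differences, left-tailed).
t = d̄/(s_d/√n) = -70.88/(416.4/√33) = -0.98
df = n − 1 = 32
p-value = P(T ≤ -0.98) ≈ 0.1677
Since p ≈ 0.1677 > α = 0.05, fail to reject H0; the evidence is not statistically significant.

-0.98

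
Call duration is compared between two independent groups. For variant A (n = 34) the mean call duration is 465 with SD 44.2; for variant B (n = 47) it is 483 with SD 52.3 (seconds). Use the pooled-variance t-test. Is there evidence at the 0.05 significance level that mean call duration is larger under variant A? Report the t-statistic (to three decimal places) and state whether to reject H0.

Let group 1 = variant A, group 2 = variant B. H0: μ_1 = μ_2; H1: μ_1 > μ_2 (two-sample pooled-variance t-test, right-tailed).
s_p² = [(34−1)·44.2² + (47−1)·52.3²]/(34+47−2) = 2408.78
t = (465 − 483)/√[2408.78·(1/34 + 1/47)] = -1.629
df = n₁ + n₂ − 2 = 79
p-value = P(T ≥ -1.629) ≈ 0.946
Since p ≈ 0.946 > α = 0.05, fail to reject H0; the data do not provide sufficient evidence against H0.

t = -1.629; fail to reject H0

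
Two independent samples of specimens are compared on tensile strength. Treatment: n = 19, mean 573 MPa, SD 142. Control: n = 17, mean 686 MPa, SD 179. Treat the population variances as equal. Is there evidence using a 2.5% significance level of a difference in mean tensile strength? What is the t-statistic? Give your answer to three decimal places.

Let group 1 = treatment, group 2 = control. H0: μ_1 = μ_2; H1: μ_1 ≠ μ_2 (two-sample pooled-variance t-test, two-sided).
s_p² = [(19−1)·142² + (17−1)·179²]/(19+17−2) = 25753.2
t = (573 − 686)/√[25753.2·(1/19 + 1/17)] = -2.109
df = n₁ + n₂ − 2 = 34
Two-sided p-value ≈ 0.042
Since p ≈ 0.042 > α = 0.025, fail to reject H0; the evidence is not statistically significant.

-2.109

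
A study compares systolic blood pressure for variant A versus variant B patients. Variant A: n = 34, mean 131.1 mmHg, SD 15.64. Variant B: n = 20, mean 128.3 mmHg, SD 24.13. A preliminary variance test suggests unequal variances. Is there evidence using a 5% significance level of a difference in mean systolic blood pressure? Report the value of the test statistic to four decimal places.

0.4647

Let group 1 = variant A, group 2 = variant B. H0: μ_1 = μ_2; H1: μ_1 ≠ μ_2 (Welch's two-sample t-test, two-sided).
t = (x̄_1 − x̄_2)/√(s_1²/n_1 + s_2²/n_2) = (131.1 − 128.3)/√(15.64²/34 + 24.13²/20) = 0.4647
Welch–Satterthwaite df ≈ 28.55
Two-sided p-value ≈ 0.646
Since p ≈ 0.646 > α = 0.05, fail to reject H0; the data do not provide sufficient evidence against H0.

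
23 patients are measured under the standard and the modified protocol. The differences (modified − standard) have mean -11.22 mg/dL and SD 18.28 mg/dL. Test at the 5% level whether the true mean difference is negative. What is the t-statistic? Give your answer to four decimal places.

H0: μ_d = 0; H1: μ_d < 0 (paired t-test on the differences, left-tailed).
t = d̄/(s_d/√n) = -11.22/(18.28/√23) = -2.9436
df = n − 1 = 22
p-value = P(T ≤ -2.9436) ≈ 0.0038
Since p ≈ 0.0038 < α = 0.05, reject H0; the data support H1.

-2.9436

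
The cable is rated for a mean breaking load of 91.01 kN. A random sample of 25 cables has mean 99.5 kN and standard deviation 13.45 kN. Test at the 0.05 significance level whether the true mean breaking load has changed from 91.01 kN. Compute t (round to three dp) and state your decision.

t = 3.156; reject H0

H0: μ = 91.01; H1: μ ≠ 91.01 (one-sample t-test, two-sided).
t = (x̄ − μ₀)/(s/√n) = (99.5 − 91.01)/(13.45/√25) = 3.156
df = n − 1 = 24
Two-sided p-value ≈ 0.0043
Since p ≈ 0.0043 < α = 0.05, reject H0; the evidence is statistically significant.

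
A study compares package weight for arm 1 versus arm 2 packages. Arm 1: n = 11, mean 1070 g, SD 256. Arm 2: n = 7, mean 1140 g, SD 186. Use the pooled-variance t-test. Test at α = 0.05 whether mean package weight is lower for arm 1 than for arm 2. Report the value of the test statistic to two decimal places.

-0.62

Let group 1 = arm 1, group 2 = arm 2. H0: μ_1 = μ_2; H1: μ_1 < μ_2 (two-sample pooled-variance t-test, left-tailed).
s_p² = [(11−1)·256² + (7−1)·186²]/(11+7−2) = 53933.5
t = (1070 − 1140)/√[53933.5·(1/11 + 1/7)] = -0.62
df = n₁ + n₂ − 2 = 16
p-value = P(T ≤ -0.62) ≈ 0.271
Since p ≈ 0.271 > α = 0.05, fail to reject H0; the data do not provide sufficient evidence against H0.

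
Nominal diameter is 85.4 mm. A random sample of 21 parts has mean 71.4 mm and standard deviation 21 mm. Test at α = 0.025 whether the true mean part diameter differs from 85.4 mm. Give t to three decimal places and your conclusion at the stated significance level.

t = -3.055; reject H0

H0: μ = 85.4; H1: μ ≠ 85.4 (one-sample t-test, two-sided).
t = (x̄ − μ₀)/(s/√n) = (71.4 − 85.4)/(21/√21) = -3.055
df = n − 1 = 20
Two-sided p-value ≈ 0.0062
Since p ≈ 0.0062 < α = 0.025, reject H0; the evidence is statistically significant.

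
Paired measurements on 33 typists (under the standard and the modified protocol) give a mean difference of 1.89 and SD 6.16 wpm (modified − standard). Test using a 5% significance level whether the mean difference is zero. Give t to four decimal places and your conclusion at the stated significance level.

H0: μ_d = 0; H1: μ_d ≠ 0 (paired t-test on the differences, two-sided).
t = d̄/(s_d/√n) = 1.89/(6.16/√33) = 1.7625
df = n − 1 = 32
Two-sided p-value ≈ 0.0875
Since p ≈ 0.0875 > α = 0.05, fail to reject H0; the evidence is not statistically significant.

t = 1.7625; fail to reject H0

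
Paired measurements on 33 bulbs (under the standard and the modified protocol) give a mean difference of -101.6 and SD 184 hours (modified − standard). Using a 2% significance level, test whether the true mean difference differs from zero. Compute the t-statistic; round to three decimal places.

-3.172

H0: μ_d = 0; H1: μ_d ≠ 0 (paired t-test on the differences, two-sided).
t = d̄/(s_d/√n) = -101.6/(184/√33) = -3.172
df = n − 1 = 32
Two-sided p-value ≈ 0.0033
Since p ≈ 0.0033 < α = 0.02, reject H0; the data support H1.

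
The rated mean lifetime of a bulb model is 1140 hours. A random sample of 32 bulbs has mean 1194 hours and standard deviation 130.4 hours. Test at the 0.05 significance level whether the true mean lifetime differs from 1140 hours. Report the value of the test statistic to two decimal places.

2.34

H0: μ = 1140; H1: μ ≠ 1140 (one-sample t-test, two-sided).
t = (x̄ − μ₀)/(s/√n) = (1194 − 1140)/(130.4/√32) = 2.34
df = n − 1 = 31
Two-sided p-value ≈ 0.026
Since p ≈ 0.026 < α = 0.05, reject H0; the data support H1.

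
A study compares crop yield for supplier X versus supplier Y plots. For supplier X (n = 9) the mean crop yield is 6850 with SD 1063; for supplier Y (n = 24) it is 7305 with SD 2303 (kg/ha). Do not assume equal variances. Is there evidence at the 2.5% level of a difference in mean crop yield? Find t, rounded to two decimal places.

-0.77

Let group 1 = supplier X, group 2 = supplier Y. H0: μ_1 = μ_2; H1: μ_1 ≠ μ_2 (Welch's two-sample t-test, two-sided).
t = (x̄_1 − x̄_2)/√(s_1²/n_1 + s_2²/n_2) = (6850 − 7305)/√(1063²/9 + 2303²/24) = -0.77
Welch–Satterthwaite df ≈ 29.34
Two-sided p-value ≈ 0.4458
Since p ≈ 0.4458 > α = 0.025, fail to reject H0; the data do not provide sufficient evidence against H0.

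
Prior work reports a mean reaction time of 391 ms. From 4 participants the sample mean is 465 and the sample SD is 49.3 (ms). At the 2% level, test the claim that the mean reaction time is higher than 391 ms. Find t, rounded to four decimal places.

3.0020

H0: μ = 391; H1: μ > 391 (one-sample t-test, right-tailed).
t = (x̄ − μ₀)/(s/√n) = (465 − 391)/(49.3/√4) = 3.0020
df = n − 1 = 3
p-value = P(T ≥ 3.0020) ≈ 0.0288
Since p ≈ 0.0288 > α = 0.02, fail to reject H0; the evidence is not statistically significant.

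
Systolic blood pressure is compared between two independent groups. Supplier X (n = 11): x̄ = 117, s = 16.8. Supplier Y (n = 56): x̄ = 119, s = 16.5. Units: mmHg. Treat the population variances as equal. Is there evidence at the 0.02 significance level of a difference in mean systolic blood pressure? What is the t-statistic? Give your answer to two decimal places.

Let group 1 = supplier X, group 2 = supplier Y. H0: μ_1 = μ_2; H1: μ_1 ≠ μ_2 (two-sample pooled-variance t-test, two-sided).
s_p² = [(11−1)·16.8² + (56−1)·16.5²]/(11+56−2) = 273.787
t = (117 − 119)/√[273.787·(1/11 + 1/56)] = -0.37
df = n₁ + n₂ − 2 = 65
Two-sided p-value ≈ 0.715
Since p ≈ 0.715 > α = 0.02, fail to reject H0; the data do not provide sufficient evidence against H0.

-0.37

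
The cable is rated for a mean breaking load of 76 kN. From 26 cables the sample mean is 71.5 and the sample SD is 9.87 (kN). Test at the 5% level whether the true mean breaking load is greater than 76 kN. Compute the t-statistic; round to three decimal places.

H0: μ = 76; H1: μ > 76 (one-sample t-test, right-tailed).
t = (x̄ − μ₀)/(s/√n) = (71.5 − 76)/(9.87/√26) = -2.325
df = n − 1 = 25
p-value = P(T ≥ -2.325) ≈ 0.9858
Since p ≈ 0.9858 > α = 0.05, fail to reject H0; the evidence is not statistically significant.

-2.325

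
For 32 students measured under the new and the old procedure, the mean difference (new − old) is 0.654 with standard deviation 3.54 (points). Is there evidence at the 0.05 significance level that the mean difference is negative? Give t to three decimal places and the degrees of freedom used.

t = 1.045, df = 31

H0: μ_d = 0; H1: μ_d < 0 (paired t-test on the differences, left-tailed).
t = d̄/(s_d/√n) = 0.654/(3.54/√32) = 1.045
df = n − 1 = 31
p-value = P(T ≤ 1.045) ≈ 0.8480
Since p ≈ 0.8480 > α = 0.05, fail to reject H0; the data do not provide sufficient evidence against H0.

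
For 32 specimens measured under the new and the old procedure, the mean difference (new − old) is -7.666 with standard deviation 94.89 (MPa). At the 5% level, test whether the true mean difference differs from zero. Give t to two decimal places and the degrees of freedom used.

t = -0.46, df = 31

H0: μ_d = 0; H1: μ_d ≠ 0 (paired t-test on the differences, two-sided).
t = d̄/(s_d/√n) = -7.666/(94.89/√32) = -0.46
df = n − 1 = 31
Two-sided p-value ≈ 0.6509
Since p ≈ 0.6509 > α = 0.05, fail to reject H0; the evidence is not statistically significant.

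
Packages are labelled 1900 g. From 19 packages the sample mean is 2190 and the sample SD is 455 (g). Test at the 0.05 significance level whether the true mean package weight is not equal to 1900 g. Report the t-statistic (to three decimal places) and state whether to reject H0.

H0: μ = 1900; H1: μ ≠ 1900 (one-sample t-test, two-sided).
t = (x̄ − μ₀)/(s/√n) = (2190 − 1900)/(455/√19) = 2.778
df = n − 1 = 18
Two-sided p-value ≈ 0.0124
Since p ≈ 0.0124 < α = 0.05, reject H0; the evidence is statistically significant.

t = 2.778; reject H0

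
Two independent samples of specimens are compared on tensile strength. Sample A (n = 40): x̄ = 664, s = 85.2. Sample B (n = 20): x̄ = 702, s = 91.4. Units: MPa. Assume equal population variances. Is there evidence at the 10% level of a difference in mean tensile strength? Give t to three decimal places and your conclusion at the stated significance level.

Let group 1 = sample A, group 2 = sample B. H0: μ_1 = μ_2; H1: μ_1 ≠ μ_2 (two-sample pooled-variance t-test, two-sided).
s_p² = [(40−1)·85.2² + (20−1)·91.4²]/(40+20−2) = 7617.72
t = (664 − 702)/√[7617.72·(1/40 + 1/20)] = -1.590
df = n₁ + n₂ − 2 = 58
Two-sided p-value ≈ 0.1173
Since p ≈ 0.1173 > α = 0.1, fail to reject H0; the data do not provide sufficient evidence against H0.

t = -1.590; fail to reject H0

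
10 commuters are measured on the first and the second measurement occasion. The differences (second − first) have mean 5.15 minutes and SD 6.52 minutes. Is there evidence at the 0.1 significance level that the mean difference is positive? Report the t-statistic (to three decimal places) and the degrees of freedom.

H0: μ_d = 0; H1: μ_d > 0 (paired t-test on the differences, right-tailed).
t = d̄/(s_d/√n) = 5.15/(6.52/√10) = 2.498
df = n − 1 = 9
p-value = P(T ≥ 2.498) ≈ 0.017
Since p ≈ 0.017 < α = 0.1, reject H0; the evidence is statistically significant.

t = 2.498, df = 9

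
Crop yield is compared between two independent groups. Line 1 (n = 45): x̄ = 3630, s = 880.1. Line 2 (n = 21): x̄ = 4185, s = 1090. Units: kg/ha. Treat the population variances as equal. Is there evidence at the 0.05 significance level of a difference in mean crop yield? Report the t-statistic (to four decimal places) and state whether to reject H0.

t = -2.2090; reject H0

Let group 1 = line 1, group 2 = line 2. H0: μ_1 = μ_2; H1: μ_1 ≠ μ_2 (two-sample pooled-variance t-test, two-sided).
s_p² = [(45−1)·880.1² + (21−1)·1090²]/(45+21−2) = 903802
t = (3630 − 4185)/√[903802·(1/45 + 1/21)] = -2.2090
df = n₁ + n₂ − 2 = 64
Two-sided p-value ≈ 0.031
Since p ≈ 0.031 < α = 0.05, reject H0; the evidence is statistically significant.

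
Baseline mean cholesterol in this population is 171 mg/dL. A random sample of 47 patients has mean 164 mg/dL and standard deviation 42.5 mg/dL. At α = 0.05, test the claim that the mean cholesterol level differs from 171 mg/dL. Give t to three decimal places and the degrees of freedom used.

H0: μ = 171; H1: μ ≠ 171 (one-sample t-test, two-sided).
t = (x̄ − μ₀)/(s/√n) = (164 − 171)/(42.5/√47) = -1.129
df = n − 1 = 46
Two-sided p-value ≈ 0.2647
Since p ≈ 0.2647 > α = 0.05, fail to reject H0; the evidence is not statistically significant.

t = -1.129, df = 46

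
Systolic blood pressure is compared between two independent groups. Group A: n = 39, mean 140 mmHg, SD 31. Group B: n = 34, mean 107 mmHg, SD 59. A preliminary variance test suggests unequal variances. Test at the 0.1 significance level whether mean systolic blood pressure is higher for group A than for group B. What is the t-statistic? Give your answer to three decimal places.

Let group 1 = group A, group 2 = group B. H0: μ_1 = μ_2; H1: μ_1 > μ_2 (Welch's two-sample t-test, right-tailed).
t = (x̄_1 − x̄_2)/√(s_1²/n_1 + s_2²/n_2) = (140 − 107)/√(31²/39 + 59²/34) = 2.928
Welch–Satterthwaite df ≈ 48.36
p-value = P(T ≥ 2.928) ≈ 0.003
Since p ≈ 0.003 < α = 0.1, reject H0; the evidence is statistically significant.

2.928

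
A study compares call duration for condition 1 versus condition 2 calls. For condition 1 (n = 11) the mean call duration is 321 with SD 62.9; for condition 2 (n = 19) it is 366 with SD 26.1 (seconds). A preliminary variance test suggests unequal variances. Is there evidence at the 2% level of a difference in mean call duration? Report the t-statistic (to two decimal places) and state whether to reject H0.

Let group 1 = condition 1, group 2 = condition 2. H0: μ_1 = μ_2; H1: μ_1 ≠ μ_2 (Welch's two-sample t-test, two-sided).
t = (x̄_1 − x̄_2)/√(s_1²/n_1 + s_2²/n_2) = (321 − 366)/√(62.9²/11 + 26.1²/19) = -2.26
Welch–Satterthwaite df ≈ 12.03
Two-sided p-value ≈ 0.043
Since p ≈ 0.043 > α = 0.02, fail to reject H0; the data do not provide sufficient evidence against H0.

t = -2.26; fail to reject H0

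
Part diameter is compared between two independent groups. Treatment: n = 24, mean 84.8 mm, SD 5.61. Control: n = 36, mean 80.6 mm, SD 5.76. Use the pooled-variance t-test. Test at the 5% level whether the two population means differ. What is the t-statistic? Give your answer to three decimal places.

2.796

Let group 1 = treatment, group 2 = control. H0: μ_1 = μ_2; H1: μ_1 ≠ μ_2 (two-sample pooled-variance t-test, two-sided).
s_p² = [(24−1)·5.61² + (36−1)·5.76²]/(24+36−2) = 32.5013
t = (84.8 − 80.6)/√[32.5013·(1/24 + 1/36)] = 2.796
df = n₁ + n₂ − 2 = 58
Two-sided p-value ≈ 0.0070
Since p ≈ 0.0070 < α = 0.05, reject H0; the evidence is statistically significant.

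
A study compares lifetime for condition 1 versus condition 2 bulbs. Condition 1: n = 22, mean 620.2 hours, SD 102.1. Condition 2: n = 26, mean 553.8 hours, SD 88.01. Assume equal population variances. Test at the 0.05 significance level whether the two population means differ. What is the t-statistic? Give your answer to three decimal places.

2.420

Let group 1 = condition 1, group 2 = condition 2. H0: μ_1 = μ_2; H1: μ_1 ≠ μ_2 (two-sample pooled-variance t-test, two-sided).
s_p² = [(22−1)·102.1² + (26−1)·88.01²]/(22+26−2) = 8968.62
t = (620.2 − 553.8)/√[8968.62·(1/22 + 1/26)] = 2.420
df = n₁ + n₂ − 2 = 46
Two-sided p-value ≈ 0.020
Since p ≈ 0.020 < α = 0.05, reject H0; the data support H1.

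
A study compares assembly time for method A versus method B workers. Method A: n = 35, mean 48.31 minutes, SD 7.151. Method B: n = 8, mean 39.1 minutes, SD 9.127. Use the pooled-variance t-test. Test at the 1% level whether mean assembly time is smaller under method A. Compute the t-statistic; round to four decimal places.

3.1231

Let group 1 = method A, group 2 = method B. H0: μ_1 = μ_2; H1: μ_1 < μ_2 (two-sample pooled-variance t-test, left-tailed).
s_p² = [(35−1)·7.151² + (8−1)·9.127²]/(35+8−2) = 56.6284
t = (48.31 − 39.1)/√[56.6284·(1/35 + 1/8)] = 3.1231
df = n₁ + n₂ − 2 = 41
p-value = P(T ≤ 3.1231) ≈ 0.998
Since p ≈ 0.998 > α = 0.01, fail to reject H0; the data do not provide sufficient evidence against H0.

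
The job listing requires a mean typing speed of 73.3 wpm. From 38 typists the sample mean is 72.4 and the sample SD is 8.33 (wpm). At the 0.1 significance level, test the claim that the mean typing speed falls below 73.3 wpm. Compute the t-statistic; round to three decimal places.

H0: μ = 73.3; H1: μ < 73.3 (one-sample t-test, left-tailed).
t = (x̄ − μ₀)/(s/√n) = (72.4 − 73.3)/(8.33/√38) = -0.666
df = n − 1 = 37
p-value = P(T ≤ -0.666) ≈ 0.255
Since p ≈ 0.255 > α = 0.1, fail to reject H0; the data do not provide sufficient evidence against H0.

-0.666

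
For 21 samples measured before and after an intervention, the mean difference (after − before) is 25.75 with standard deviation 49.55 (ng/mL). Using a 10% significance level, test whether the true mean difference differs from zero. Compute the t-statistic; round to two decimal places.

H0: μ_d = 0; H1: μ_d ≠ 0 (paired t-test on the differences, two-sided).
t = d̄/(s_d/√n) = 25.75/(49.55/√21) = 2.38
df = n − 1 = 20
Two-sided p-value ≈ 0.027
Since p ≈ 0.027 < α = 0.1, reject H0; the evidence is statistically significant.

2.38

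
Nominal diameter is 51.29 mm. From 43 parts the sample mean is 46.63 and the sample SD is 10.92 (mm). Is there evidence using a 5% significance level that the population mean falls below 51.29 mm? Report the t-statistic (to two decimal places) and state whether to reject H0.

t = -2.80; reject H0

H0: μ = 51.29; H1: μ < 51.29 (one-sample t-test, left-tailed).
t = (x̄ − μ₀)/(s/√n) = (46.63 − 51.29)/(10.92/√43) = -2.80
df = n − 1 = 42
p-value = P(T ≤ -2.80) ≈ 0.0039
Since p ≈ 0.0039 < α = 0.05, reject H0; the data support H1.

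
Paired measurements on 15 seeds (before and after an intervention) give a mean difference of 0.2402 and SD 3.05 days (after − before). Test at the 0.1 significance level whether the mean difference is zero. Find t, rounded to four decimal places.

0.3050

H0: μ_d = 0; H1: μ_d ≠ 0 (paired t-test on the differences, two-sided).
t = d̄/(s_d/√n) = 0.2402/(3.05/√15) = 0.3050
df = n − 1 = 14
Two-sided p-value ≈ 0.765
Since p ≈ 0.765 > α = 0.1, fail to reject H0; the evidence is not statistically significant.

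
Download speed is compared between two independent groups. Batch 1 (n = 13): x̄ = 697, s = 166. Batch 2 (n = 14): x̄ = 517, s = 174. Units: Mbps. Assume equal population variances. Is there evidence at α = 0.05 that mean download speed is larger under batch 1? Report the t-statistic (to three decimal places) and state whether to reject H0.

t = 2.746; reject H0

Let group 1 = batch 1, group 2 = batch 2. H0: μ_1 = μ_2; H1: μ_1 > μ_2 (two-sample pooled-variance t-test, right-tailed).
s_p² = [(13−1)·166² + (14−1)·174²]/(13+14−2) = 28970.4
t = (697 − 517)/√[28970.4·(1/13 + 1/14)] = 2.746
df = n₁ + n₂ − 2 = 25
p-value = P(T ≥ 2.746) ≈ 0.0055
Since p ≈ 0.0055 < α = 0.05, reject H0; the evidence is statistically significant.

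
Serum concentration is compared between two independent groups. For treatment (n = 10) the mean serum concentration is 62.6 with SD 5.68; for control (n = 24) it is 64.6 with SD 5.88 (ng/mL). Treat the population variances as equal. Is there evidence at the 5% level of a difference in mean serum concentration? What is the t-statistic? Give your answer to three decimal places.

-0.912

Let group 1 = treatment, group 2 = control. H0: μ_1 = μ_2; H1: μ_1 ≠ μ_2 (two-sample pooled-variance t-test, two-sided).
s_p² = [(10−1)·5.68² + (24−1)·5.88²]/(10+24−2) = 33.9241
t = (62.6 − 64.6)/√[33.9241·(1/10 + 1/24)] = -0.912
df = n₁ + n₂ − 2 = 32
Two-sided p-value ≈ 0.3684
Since p ≈ 0.3684 > α = 0.05, fail to reject H0; the data do not provide sufficient evidence against H0.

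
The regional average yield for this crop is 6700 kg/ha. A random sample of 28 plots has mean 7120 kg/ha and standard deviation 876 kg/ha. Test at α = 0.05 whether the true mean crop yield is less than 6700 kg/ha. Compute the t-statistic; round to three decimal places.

2.537

H0: μ = 6700; H1: μ < 6700 (one-sample t-test, left-tailed).
t = (x̄ − μ₀)/(s/√n) = (7120 − 6700)/(876/√28) = 2.537
df = n − 1 = 27
p-value = P(T ≤ 2.537) ≈ 0.9914
Since p ≈ 0.9914 > α = 0.05, fail to reject H0; the evidence is not statistically significant.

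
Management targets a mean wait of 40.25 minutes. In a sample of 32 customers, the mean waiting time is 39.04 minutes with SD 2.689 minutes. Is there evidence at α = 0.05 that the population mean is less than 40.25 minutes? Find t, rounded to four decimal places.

H0: μ = 40.25; H1: μ < 40.25 (one-sample t-test, left-tailed).
t = (x̄ − μ₀)/(s/√n) = (39.04 − 40.25)/(2.689/√32) = -2.5455
df = n − 1 = 31
p-value = P(T ≤ -2.5455) ≈ 0.0081
Since p ≈ 0.0081 < α = 0.05, reject H0; the evidence is statistically significant.

-2.5455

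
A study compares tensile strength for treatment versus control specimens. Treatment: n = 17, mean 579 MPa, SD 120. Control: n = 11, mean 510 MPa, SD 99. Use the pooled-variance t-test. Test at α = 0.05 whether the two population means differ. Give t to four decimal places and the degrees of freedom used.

Let group 1 = treatment, group 2 = control. H0: μ_1 = μ_2; H1: μ_1 ≠ μ_2 (two-sample pooled-variance t-test, two-sided).
s_p² = [(17−1)·120² + (11−1)·99²]/(17+11−2) = 12631.2
t = (579 − 510)/√[12631.2·(1/17 + 1/11)] = 1.5866
df = n₁ + n₂ − 2 = 26
Two-sided p-value ≈ 0.125
Since p ≈ 0.125 > α = 0.05, fail to reject H0; the data do not provide sufficient evidence against H0.

t = 1.5866, df = 26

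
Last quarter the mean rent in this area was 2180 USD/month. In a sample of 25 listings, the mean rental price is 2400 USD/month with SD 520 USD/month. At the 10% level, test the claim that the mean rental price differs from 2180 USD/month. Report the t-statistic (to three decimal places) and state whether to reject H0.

t = 2.115; reject H0

H0: μ = 2180; H1: μ ≠ 2180 (one-sample t-test, two-sided).
t = (x̄ − μ₀)/(s/√n) = (2400 − 2180)/(520/√25) = 2.115
df = n − 1 = 24
Two-sided p-value ≈ 0.045
Since p ≈ 0.045 < α = 0.1, reject H0; the data support H1.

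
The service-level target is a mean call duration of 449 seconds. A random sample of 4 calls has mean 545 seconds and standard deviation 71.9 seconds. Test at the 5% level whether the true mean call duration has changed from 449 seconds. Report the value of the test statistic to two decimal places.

2.67

H0: μ = 449; H1: μ ≠ 449 (one-sample t-test, two-sided).
t = (x̄ − μ₀)/(s/√n) = (545 − 449)/(71.9/√4) = 2.67
df = n − 1 = 3
Two-sided p-value ≈ 0.0757
Since p ≈ 0.0757 > α = 0.05, fail to reject H0; the evidence is not statistically significant.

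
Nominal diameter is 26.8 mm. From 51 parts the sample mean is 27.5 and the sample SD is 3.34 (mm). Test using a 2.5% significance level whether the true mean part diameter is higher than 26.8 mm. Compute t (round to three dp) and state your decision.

H0: μ = 26.8; H1: μ > 26.8 (one-sample t-test, right-tailed).
t = (x̄ − μ₀)/(s/√n) = (27.5 − 26.8)/(3.34/√51) = 1.497
df = n − 1 = 50
p-value = P(T ≥ 1.497) ≈ 0.070
Since p ≈ 0.070 > α = 0.025, fail to reject H0; the evidence is not statistically significant.

t = 1.497; fail to reject H0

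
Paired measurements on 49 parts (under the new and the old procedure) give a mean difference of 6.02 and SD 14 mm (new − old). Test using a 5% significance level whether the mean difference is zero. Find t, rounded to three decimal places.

H0: μ_d = 0; H1: μ_d ≠ 0 (paired t-test on the differences, two-sided).
t = d̄/(s_d/√n) = 6.02/(14/√49) = 3.010
df = n − 1 = 48
Two-sided p-value ≈ 0.004
Since p ≈ 0.004 < α = 0.05, reject H0; the evidence is statistically significant.

3.010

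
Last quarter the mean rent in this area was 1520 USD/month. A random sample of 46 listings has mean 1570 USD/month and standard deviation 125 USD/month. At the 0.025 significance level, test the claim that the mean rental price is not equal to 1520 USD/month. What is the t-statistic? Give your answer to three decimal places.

2.713

H0: μ = 1520; H1: μ ≠ 1520 (one-sample t-test, two-sided).
t = (x̄ − μ₀)/(s/√n) = (1570 − 1520)/(125/√46) = 2.713
df = n − 1 = 45
Two-sided p-value ≈ 0.009
Since p ≈ 0.009 < α = 0.025, reject H0; the evidence is statistically significant.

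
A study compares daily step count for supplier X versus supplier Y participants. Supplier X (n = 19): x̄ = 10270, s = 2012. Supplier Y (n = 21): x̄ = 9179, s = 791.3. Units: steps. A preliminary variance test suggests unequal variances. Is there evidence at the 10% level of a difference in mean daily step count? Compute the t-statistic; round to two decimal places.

2.21

Let group 1 = supplier X, group 2 = supplier Y. H0: μ_1 = μ_2; H1: μ_1 ≠ μ_2 (Welch's two-sample t-test, two-sided).
t = (x̄_1 − x̄_2)/√(s_1²/n_1 + s_2²/n_2) = (10270 − 9179)/√(2012²/19 + 791.3²/21) = 2.21
Welch–Satterthwaite df ≈ 22.99
Two-sided p-value ≈ 0.0370
Since p ≈ 0.0370 < α = 0.1, reject H0; the data support H1.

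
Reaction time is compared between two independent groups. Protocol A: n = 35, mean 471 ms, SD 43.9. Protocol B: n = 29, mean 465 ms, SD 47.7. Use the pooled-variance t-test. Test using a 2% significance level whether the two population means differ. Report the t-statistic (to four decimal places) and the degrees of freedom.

t = 0.5234, df = 62

Let group 1 = protocol A, group 2 = protocol B. H0: μ_1 = μ_2; H1: μ_1 ≠ μ_2 (two-sample pooled-variance t-test, two-sided).
s_p² = [(35−1)·43.9² + (29−1)·47.7²]/(35+29−2) = 2084.41
t = (471 − 465)/√[2084.41·(1/35 + 1/29)] = 0.5234
df = n₁ + n₂ − 2 = 62
Two-sided p-value ≈ 0.6026
Since p ≈ 0.6026 > α = 0.02, fail to reject H0; the evidence is not statistically significant.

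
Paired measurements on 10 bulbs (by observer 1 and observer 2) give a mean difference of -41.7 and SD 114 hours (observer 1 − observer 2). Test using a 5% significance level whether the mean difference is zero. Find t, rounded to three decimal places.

-1.157

H0: μ_d = 0; H1: μ_d ≠ 0 (paired t-test on the differences, two-sided).
t = d̄/(s_d/√n) = -41.7/(114/√10) = -1.157
df = n − 1 = 9
Two-sided p-value ≈ 0.2772
Since p ≈ 0.2772 > α = 0.05, fail to reject H0; the evidence is not statistically significant.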